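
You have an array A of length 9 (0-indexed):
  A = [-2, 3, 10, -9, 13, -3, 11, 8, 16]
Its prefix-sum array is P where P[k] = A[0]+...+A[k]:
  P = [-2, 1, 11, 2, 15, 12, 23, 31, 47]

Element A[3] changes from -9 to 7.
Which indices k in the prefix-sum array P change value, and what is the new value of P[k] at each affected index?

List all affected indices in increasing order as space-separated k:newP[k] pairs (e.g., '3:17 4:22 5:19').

P[k] = A[0] + ... + A[k]
P[k] includes A[3] iff k >= 3
Affected indices: 3, 4, ..., 8; delta = 16
  P[3]: 2 + 16 = 18
  P[4]: 15 + 16 = 31
  P[5]: 12 + 16 = 28
  P[6]: 23 + 16 = 39
  P[7]: 31 + 16 = 47
  P[8]: 47 + 16 = 63

Answer: 3:18 4:31 5:28 6:39 7:47 8:63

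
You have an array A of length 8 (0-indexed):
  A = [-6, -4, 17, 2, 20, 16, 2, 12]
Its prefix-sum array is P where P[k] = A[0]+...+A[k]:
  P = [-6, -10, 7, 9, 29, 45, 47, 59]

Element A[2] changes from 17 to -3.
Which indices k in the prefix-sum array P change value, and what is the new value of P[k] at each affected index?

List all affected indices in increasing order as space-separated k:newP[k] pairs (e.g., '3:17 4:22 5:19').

P[k] = A[0] + ... + A[k]
P[k] includes A[2] iff k >= 2
Affected indices: 2, 3, ..., 7; delta = -20
  P[2]: 7 + -20 = -13
  P[3]: 9 + -20 = -11
  P[4]: 29 + -20 = 9
  P[5]: 45 + -20 = 25
  P[6]: 47 + -20 = 27
  P[7]: 59 + -20 = 39

Answer: 2:-13 3:-11 4:9 5:25 6:27 7:39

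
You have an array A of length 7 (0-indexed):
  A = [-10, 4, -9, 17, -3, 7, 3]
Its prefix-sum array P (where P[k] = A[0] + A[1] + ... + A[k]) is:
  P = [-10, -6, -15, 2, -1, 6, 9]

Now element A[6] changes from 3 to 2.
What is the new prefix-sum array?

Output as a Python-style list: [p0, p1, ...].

Change: A[6] 3 -> 2, delta = -1
P[k] for k < 6: unchanged (A[6] not included)
P[k] for k >= 6: shift by delta = -1
  P[0] = -10 + 0 = -10
  P[1] = -6 + 0 = -6
  P[2] = -15 + 0 = -15
  P[3] = 2 + 0 = 2
  P[4] = -1 + 0 = -1
  P[5] = 6 + 0 = 6
  P[6] = 9 + -1 = 8

Answer: [-10, -6, -15, 2, -1, 6, 8]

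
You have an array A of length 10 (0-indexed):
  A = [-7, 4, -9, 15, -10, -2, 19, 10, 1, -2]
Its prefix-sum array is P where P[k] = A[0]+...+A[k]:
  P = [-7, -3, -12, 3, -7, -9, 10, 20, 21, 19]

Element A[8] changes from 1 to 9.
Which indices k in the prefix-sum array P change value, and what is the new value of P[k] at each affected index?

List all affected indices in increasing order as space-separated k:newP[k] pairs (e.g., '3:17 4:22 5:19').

P[k] = A[0] + ... + A[k]
P[k] includes A[8] iff k >= 8
Affected indices: 8, 9, ..., 9; delta = 8
  P[8]: 21 + 8 = 29
  P[9]: 19 + 8 = 27

Answer: 8:29 9:27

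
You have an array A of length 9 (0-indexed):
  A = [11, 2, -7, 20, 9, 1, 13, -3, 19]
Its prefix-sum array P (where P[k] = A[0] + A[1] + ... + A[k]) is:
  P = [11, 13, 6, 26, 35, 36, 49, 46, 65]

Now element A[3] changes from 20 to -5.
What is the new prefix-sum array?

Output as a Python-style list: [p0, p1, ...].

Change: A[3] 20 -> -5, delta = -25
P[k] for k < 3: unchanged (A[3] not included)
P[k] for k >= 3: shift by delta = -25
  P[0] = 11 + 0 = 11
  P[1] = 13 + 0 = 13
  P[2] = 6 + 0 = 6
  P[3] = 26 + -25 = 1
  P[4] = 35 + -25 = 10
  P[5] = 36 + -25 = 11
  P[6] = 49 + -25 = 24
  P[7] = 46 + -25 = 21
  P[8] = 65 + -25 = 40

Answer: [11, 13, 6, 1, 10, 11, 24, 21, 40]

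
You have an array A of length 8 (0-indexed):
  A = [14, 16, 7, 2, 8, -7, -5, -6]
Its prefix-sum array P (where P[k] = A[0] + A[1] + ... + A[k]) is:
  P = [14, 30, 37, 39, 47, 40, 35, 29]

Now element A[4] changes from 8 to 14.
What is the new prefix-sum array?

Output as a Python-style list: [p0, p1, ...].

Change: A[4] 8 -> 14, delta = 6
P[k] for k < 4: unchanged (A[4] not included)
P[k] for k >= 4: shift by delta = 6
  P[0] = 14 + 0 = 14
  P[1] = 30 + 0 = 30
  P[2] = 37 + 0 = 37
  P[3] = 39 + 0 = 39
  P[4] = 47 + 6 = 53
  P[5] = 40 + 6 = 46
  P[6] = 35 + 6 = 41
  P[7] = 29 + 6 = 35

Answer: [14, 30, 37, 39, 53, 46, 41, 35]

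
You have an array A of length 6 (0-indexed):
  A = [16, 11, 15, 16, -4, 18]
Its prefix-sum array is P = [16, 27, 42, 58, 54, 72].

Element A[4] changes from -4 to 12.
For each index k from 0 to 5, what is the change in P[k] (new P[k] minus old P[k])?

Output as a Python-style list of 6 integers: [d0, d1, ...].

Answer: [0, 0, 0, 0, 16, 16]

Derivation:
Element change: A[4] -4 -> 12, delta = 16
For k < 4: P[k] unchanged, delta_P[k] = 0
For k >= 4: P[k] shifts by exactly 16
Delta array: [0, 0, 0, 0, 16, 16]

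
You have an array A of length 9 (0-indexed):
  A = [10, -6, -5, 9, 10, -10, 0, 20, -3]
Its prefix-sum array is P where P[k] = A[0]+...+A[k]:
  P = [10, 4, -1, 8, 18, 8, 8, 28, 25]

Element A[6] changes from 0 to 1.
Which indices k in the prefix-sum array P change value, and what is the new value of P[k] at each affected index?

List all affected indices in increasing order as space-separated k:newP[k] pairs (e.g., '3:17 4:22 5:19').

P[k] = A[0] + ... + A[k]
P[k] includes A[6] iff k >= 6
Affected indices: 6, 7, ..., 8; delta = 1
  P[6]: 8 + 1 = 9
  P[7]: 28 + 1 = 29
  P[8]: 25 + 1 = 26

Answer: 6:9 7:29 8:26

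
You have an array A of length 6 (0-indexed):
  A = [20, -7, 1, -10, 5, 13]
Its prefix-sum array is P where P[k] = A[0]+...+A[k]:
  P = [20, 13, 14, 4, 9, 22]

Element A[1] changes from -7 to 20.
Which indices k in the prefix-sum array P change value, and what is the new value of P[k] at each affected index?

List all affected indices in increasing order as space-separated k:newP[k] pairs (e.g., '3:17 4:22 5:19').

Answer: 1:40 2:41 3:31 4:36 5:49

Derivation:
P[k] = A[0] + ... + A[k]
P[k] includes A[1] iff k >= 1
Affected indices: 1, 2, ..., 5; delta = 27
  P[1]: 13 + 27 = 40
  P[2]: 14 + 27 = 41
  P[3]: 4 + 27 = 31
  P[4]: 9 + 27 = 36
  P[5]: 22 + 27 = 49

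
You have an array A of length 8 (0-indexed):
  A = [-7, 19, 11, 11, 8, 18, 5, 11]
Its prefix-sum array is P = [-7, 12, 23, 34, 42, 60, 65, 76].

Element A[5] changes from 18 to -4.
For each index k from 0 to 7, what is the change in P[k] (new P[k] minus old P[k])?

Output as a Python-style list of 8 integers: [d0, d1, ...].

Element change: A[5] 18 -> -4, delta = -22
For k < 5: P[k] unchanged, delta_P[k] = 0
For k >= 5: P[k] shifts by exactly -22
Delta array: [0, 0, 0, 0, 0, -22, -22, -22]

Answer: [0, 0, 0, 0, 0, -22, -22, -22]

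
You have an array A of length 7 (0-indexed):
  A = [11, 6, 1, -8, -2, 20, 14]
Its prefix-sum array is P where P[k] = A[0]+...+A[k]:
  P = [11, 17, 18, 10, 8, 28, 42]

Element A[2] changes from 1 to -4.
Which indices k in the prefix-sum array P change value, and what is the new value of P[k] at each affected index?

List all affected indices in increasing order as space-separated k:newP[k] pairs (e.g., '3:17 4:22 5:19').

P[k] = A[0] + ... + A[k]
P[k] includes A[2] iff k >= 2
Affected indices: 2, 3, ..., 6; delta = -5
  P[2]: 18 + -5 = 13
  P[3]: 10 + -5 = 5
  P[4]: 8 + -5 = 3
  P[5]: 28 + -5 = 23
  P[6]: 42 + -5 = 37

Answer: 2:13 3:5 4:3 5:23 6:37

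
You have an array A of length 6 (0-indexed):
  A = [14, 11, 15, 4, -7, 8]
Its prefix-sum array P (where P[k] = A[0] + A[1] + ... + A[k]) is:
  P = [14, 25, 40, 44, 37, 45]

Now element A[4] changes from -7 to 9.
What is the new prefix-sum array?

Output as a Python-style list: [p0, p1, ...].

Change: A[4] -7 -> 9, delta = 16
P[k] for k < 4: unchanged (A[4] not included)
P[k] for k >= 4: shift by delta = 16
  P[0] = 14 + 0 = 14
  P[1] = 25 + 0 = 25
  P[2] = 40 + 0 = 40
  P[3] = 44 + 0 = 44
  P[4] = 37 + 16 = 53
  P[5] = 45 + 16 = 61

Answer: [14, 25, 40, 44, 53, 61]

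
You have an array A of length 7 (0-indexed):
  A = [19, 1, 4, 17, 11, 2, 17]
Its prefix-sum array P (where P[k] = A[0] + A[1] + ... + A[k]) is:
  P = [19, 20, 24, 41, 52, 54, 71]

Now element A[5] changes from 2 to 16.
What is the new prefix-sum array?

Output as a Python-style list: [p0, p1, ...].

Change: A[5] 2 -> 16, delta = 14
P[k] for k < 5: unchanged (A[5] not included)
P[k] for k >= 5: shift by delta = 14
  P[0] = 19 + 0 = 19
  P[1] = 20 + 0 = 20
  P[2] = 24 + 0 = 24
  P[3] = 41 + 0 = 41
  P[4] = 52 + 0 = 52
  P[5] = 54 + 14 = 68
  P[6] = 71 + 14 = 85

Answer: [19, 20, 24, 41, 52, 68, 85]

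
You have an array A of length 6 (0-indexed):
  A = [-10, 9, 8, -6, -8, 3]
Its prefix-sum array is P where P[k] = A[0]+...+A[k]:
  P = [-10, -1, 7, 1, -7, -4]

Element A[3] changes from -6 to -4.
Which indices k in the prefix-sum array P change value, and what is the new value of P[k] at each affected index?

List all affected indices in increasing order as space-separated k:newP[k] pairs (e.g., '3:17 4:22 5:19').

Answer: 3:3 4:-5 5:-2

Derivation:
P[k] = A[0] + ... + A[k]
P[k] includes A[3] iff k >= 3
Affected indices: 3, 4, ..., 5; delta = 2
  P[3]: 1 + 2 = 3
  P[4]: -7 + 2 = -5
  P[5]: -4 + 2 = -2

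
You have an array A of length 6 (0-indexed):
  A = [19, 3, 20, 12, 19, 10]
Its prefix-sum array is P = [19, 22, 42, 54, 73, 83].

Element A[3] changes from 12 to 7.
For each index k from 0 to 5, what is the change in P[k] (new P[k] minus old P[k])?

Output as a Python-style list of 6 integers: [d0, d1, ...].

Answer: [0, 0, 0, -5, -5, -5]

Derivation:
Element change: A[3] 12 -> 7, delta = -5
For k < 3: P[k] unchanged, delta_P[k] = 0
For k >= 3: P[k] shifts by exactly -5
Delta array: [0, 0, 0, -5, -5, -5]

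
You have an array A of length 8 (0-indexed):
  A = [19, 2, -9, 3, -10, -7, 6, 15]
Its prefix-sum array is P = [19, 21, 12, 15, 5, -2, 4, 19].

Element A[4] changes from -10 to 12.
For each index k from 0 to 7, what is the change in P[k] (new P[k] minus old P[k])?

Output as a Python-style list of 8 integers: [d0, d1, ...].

Element change: A[4] -10 -> 12, delta = 22
For k < 4: P[k] unchanged, delta_P[k] = 0
For k >= 4: P[k] shifts by exactly 22
Delta array: [0, 0, 0, 0, 22, 22, 22, 22]

Answer: [0, 0, 0, 0, 22, 22, 22, 22]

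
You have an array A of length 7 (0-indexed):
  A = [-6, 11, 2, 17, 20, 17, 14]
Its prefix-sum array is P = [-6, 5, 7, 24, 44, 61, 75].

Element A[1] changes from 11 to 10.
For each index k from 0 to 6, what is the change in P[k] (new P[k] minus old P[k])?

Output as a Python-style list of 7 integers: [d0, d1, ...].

Element change: A[1] 11 -> 10, delta = -1
For k < 1: P[k] unchanged, delta_P[k] = 0
For k >= 1: P[k] shifts by exactly -1
Delta array: [0, -1, -1, -1, -1, -1, -1]

Answer: [0, -1, -1, -1, -1, -1, -1]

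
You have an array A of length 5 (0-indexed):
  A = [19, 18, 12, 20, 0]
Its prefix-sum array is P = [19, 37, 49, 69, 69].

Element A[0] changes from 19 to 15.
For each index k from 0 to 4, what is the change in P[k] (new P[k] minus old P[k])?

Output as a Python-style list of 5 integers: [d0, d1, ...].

Element change: A[0] 19 -> 15, delta = -4
For k < 0: P[k] unchanged, delta_P[k] = 0
For k >= 0: P[k] shifts by exactly -4
Delta array: [-4, -4, -4, -4, -4]

Answer: [-4, -4, -4, -4, -4]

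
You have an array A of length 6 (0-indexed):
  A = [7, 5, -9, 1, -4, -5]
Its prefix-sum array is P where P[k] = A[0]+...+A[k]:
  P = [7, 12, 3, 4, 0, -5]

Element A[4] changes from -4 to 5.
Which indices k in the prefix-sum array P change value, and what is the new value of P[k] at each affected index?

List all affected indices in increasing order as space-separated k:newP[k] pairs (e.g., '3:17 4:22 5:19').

Answer: 4:9 5:4

Derivation:
P[k] = A[0] + ... + A[k]
P[k] includes A[4] iff k >= 4
Affected indices: 4, 5, ..., 5; delta = 9
  P[4]: 0 + 9 = 9
  P[5]: -5 + 9 = 4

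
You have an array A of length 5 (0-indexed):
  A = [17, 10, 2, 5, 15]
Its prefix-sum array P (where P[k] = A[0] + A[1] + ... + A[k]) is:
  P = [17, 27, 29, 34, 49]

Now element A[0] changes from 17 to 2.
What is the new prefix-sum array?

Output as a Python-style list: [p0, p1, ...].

Change: A[0] 17 -> 2, delta = -15
P[k] for k < 0: unchanged (A[0] not included)
P[k] for k >= 0: shift by delta = -15
  P[0] = 17 + -15 = 2
  P[1] = 27 + -15 = 12
  P[2] = 29 + -15 = 14
  P[3] = 34 + -15 = 19
  P[4] = 49 + -15 = 34

Answer: [2, 12, 14, 19, 34]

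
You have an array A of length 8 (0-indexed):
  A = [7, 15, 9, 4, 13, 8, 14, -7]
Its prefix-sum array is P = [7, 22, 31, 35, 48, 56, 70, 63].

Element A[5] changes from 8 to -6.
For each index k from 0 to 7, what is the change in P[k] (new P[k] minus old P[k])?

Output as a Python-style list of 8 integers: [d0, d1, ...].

Answer: [0, 0, 0, 0, 0, -14, -14, -14]

Derivation:
Element change: A[5] 8 -> -6, delta = -14
For k < 5: P[k] unchanged, delta_P[k] = 0
For k >= 5: P[k] shifts by exactly -14
Delta array: [0, 0, 0, 0, 0, -14, -14, -14]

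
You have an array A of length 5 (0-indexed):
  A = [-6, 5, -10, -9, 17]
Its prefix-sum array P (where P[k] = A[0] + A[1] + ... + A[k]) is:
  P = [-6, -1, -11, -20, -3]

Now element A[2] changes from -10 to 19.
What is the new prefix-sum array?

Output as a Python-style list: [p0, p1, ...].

Answer: [-6, -1, 18, 9, 26]

Derivation:
Change: A[2] -10 -> 19, delta = 29
P[k] for k < 2: unchanged (A[2] not included)
P[k] for k >= 2: shift by delta = 29
  P[0] = -6 + 0 = -6
  P[1] = -1 + 0 = -1
  P[2] = -11 + 29 = 18
  P[3] = -20 + 29 = 9
  P[4] = -3 + 29 = 26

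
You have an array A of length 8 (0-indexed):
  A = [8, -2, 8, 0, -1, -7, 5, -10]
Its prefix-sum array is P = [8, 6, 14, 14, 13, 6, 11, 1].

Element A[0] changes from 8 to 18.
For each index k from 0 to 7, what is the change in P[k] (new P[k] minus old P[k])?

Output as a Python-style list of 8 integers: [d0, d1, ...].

Element change: A[0] 8 -> 18, delta = 10
For k < 0: P[k] unchanged, delta_P[k] = 0
For k >= 0: P[k] shifts by exactly 10
Delta array: [10, 10, 10, 10, 10, 10, 10, 10]

Answer: [10, 10, 10, 10, 10, 10, 10, 10]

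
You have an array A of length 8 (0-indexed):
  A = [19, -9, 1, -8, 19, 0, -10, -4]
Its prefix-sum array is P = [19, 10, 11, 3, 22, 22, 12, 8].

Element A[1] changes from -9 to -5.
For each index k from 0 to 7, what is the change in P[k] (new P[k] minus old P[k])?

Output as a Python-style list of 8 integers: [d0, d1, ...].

Answer: [0, 4, 4, 4, 4, 4, 4, 4]

Derivation:
Element change: A[1] -9 -> -5, delta = 4
For k < 1: P[k] unchanged, delta_P[k] = 0
For k >= 1: P[k] shifts by exactly 4
Delta array: [0, 4, 4, 4, 4, 4, 4, 4]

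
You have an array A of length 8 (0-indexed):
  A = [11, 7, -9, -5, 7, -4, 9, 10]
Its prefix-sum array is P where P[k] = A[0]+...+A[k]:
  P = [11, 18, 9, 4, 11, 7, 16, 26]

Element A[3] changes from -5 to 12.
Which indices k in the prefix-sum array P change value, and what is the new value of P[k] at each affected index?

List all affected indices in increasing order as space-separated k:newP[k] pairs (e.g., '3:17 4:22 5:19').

Answer: 3:21 4:28 5:24 6:33 7:43

Derivation:
P[k] = A[0] + ... + A[k]
P[k] includes A[3] iff k >= 3
Affected indices: 3, 4, ..., 7; delta = 17
  P[3]: 4 + 17 = 21
  P[4]: 11 + 17 = 28
  P[5]: 7 + 17 = 24
  P[6]: 16 + 17 = 33
  P[7]: 26 + 17 = 43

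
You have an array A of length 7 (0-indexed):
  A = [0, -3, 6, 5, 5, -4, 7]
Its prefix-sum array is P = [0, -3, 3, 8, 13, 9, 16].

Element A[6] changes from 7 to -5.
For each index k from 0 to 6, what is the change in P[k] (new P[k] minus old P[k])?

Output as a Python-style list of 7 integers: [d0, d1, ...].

Element change: A[6] 7 -> -5, delta = -12
For k < 6: P[k] unchanged, delta_P[k] = 0
For k >= 6: P[k] shifts by exactly -12
Delta array: [0, 0, 0, 0, 0, 0, -12]

Answer: [0, 0, 0, 0, 0, 0, -12]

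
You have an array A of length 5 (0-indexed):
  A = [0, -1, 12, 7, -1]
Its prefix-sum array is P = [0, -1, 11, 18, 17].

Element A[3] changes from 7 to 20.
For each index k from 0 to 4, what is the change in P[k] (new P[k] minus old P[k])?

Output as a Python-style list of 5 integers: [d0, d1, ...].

Answer: [0, 0, 0, 13, 13]

Derivation:
Element change: A[3] 7 -> 20, delta = 13
For k < 3: P[k] unchanged, delta_P[k] = 0
For k >= 3: P[k] shifts by exactly 13
Delta array: [0, 0, 0, 13, 13]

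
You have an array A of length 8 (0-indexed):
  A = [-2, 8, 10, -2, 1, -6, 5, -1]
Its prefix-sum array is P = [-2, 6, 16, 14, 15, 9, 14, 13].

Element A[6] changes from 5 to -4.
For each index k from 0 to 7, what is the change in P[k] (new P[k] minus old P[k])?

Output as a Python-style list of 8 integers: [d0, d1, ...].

Element change: A[6] 5 -> -4, delta = -9
For k < 6: P[k] unchanged, delta_P[k] = 0
For k >= 6: P[k] shifts by exactly -9
Delta array: [0, 0, 0, 0, 0, 0, -9, -9]

Answer: [0, 0, 0, 0, 0, 0, -9, -9]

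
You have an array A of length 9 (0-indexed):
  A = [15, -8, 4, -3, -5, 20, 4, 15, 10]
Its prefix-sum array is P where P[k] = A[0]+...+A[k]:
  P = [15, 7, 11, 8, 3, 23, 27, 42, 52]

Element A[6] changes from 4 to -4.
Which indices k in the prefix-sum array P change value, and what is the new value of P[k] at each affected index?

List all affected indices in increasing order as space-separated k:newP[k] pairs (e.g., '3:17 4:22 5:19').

Answer: 6:19 7:34 8:44

Derivation:
P[k] = A[0] + ... + A[k]
P[k] includes A[6] iff k >= 6
Affected indices: 6, 7, ..., 8; delta = -8
  P[6]: 27 + -8 = 19
  P[7]: 42 + -8 = 34
  P[8]: 52 + -8 = 44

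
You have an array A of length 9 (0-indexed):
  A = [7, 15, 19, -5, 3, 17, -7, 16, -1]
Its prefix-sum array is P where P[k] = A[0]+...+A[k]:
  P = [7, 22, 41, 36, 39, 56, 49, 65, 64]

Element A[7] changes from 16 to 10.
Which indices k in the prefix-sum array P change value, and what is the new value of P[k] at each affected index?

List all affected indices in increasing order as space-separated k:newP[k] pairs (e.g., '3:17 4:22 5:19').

P[k] = A[0] + ... + A[k]
P[k] includes A[7] iff k >= 7
Affected indices: 7, 8, ..., 8; delta = -6
  P[7]: 65 + -6 = 59
  P[8]: 64 + -6 = 58

Answer: 7:59 8:58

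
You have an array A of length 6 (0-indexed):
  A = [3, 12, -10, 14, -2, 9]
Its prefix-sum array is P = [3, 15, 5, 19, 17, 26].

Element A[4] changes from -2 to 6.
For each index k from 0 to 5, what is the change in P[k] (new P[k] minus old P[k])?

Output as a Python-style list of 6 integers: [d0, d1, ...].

Element change: A[4] -2 -> 6, delta = 8
For k < 4: P[k] unchanged, delta_P[k] = 0
For k >= 4: P[k] shifts by exactly 8
Delta array: [0, 0, 0, 0, 8, 8]

Answer: [0, 0, 0, 0, 8, 8]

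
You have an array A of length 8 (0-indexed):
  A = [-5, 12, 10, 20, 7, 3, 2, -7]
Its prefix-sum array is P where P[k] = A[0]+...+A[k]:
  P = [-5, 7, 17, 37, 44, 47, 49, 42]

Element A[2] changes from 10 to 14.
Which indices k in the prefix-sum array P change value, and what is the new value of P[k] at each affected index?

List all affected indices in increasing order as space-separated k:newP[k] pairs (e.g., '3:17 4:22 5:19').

P[k] = A[0] + ... + A[k]
P[k] includes A[2] iff k >= 2
Affected indices: 2, 3, ..., 7; delta = 4
  P[2]: 17 + 4 = 21
  P[3]: 37 + 4 = 41
  P[4]: 44 + 4 = 48
  P[5]: 47 + 4 = 51
  P[6]: 49 + 4 = 53
  P[7]: 42 + 4 = 46

Answer: 2:21 3:41 4:48 5:51 6:53 7:46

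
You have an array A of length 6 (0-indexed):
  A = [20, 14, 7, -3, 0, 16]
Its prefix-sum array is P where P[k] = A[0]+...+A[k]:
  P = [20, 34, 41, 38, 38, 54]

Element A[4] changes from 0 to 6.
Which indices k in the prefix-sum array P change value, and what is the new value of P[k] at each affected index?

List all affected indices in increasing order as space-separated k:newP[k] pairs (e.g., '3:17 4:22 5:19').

P[k] = A[0] + ... + A[k]
P[k] includes A[4] iff k >= 4
Affected indices: 4, 5, ..., 5; delta = 6
  P[4]: 38 + 6 = 44
  P[5]: 54 + 6 = 60

Answer: 4:44 5:60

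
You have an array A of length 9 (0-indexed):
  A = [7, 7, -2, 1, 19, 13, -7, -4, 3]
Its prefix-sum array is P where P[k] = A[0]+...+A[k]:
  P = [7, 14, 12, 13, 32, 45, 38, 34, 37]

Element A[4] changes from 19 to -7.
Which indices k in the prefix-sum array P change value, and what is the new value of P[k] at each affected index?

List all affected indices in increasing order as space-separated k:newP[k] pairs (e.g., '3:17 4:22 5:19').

P[k] = A[0] + ... + A[k]
P[k] includes A[4] iff k >= 4
Affected indices: 4, 5, ..., 8; delta = -26
  P[4]: 32 + -26 = 6
  P[5]: 45 + -26 = 19
  P[6]: 38 + -26 = 12
  P[7]: 34 + -26 = 8
  P[8]: 37 + -26 = 11

Answer: 4:6 5:19 6:12 7:8 8:11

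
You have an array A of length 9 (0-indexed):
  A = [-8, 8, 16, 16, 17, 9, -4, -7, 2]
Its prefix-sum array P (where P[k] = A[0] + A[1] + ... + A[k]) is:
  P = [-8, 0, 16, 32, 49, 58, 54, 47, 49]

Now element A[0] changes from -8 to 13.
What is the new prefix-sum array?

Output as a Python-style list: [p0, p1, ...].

Answer: [13, 21, 37, 53, 70, 79, 75, 68, 70]

Derivation:
Change: A[0] -8 -> 13, delta = 21
P[k] for k < 0: unchanged (A[0] not included)
P[k] for k >= 0: shift by delta = 21
  P[0] = -8 + 21 = 13
  P[1] = 0 + 21 = 21
  P[2] = 16 + 21 = 37
  P[3] = 32 + 21 = 53
  P[4] = 49 + 21 = 70
  P[5] = 58 + 21 = 79
  P[6] = 54 + 21 = 75
  P[7] = 47 + 21 = 68
  P[8] = 49 + 21 = 70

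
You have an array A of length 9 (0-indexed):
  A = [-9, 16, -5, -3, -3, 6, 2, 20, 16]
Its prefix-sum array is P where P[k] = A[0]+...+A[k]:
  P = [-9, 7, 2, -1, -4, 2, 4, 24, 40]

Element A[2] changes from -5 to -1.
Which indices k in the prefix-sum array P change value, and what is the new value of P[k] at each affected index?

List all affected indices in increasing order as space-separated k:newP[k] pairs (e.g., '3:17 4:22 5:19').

Answer: 2:6 3:3 4:0 5:6 6:8 7:28 8:44

Derivation:
P[k] = A[0] + ... + A[k]
P[k] includes A[2] iff k >= 2
Affected indices: 2, 3, ..., 8; delta = 4
  P[2]: 2 + 4 = 6
  P[3]: -1 + 4 = 3
  P[4]: -4 + 4 = 0
  P[5]: 2 + 4 = 6
  P[6]: 4 + 4 = 8
  P[7]: 24 + 4 = 28
  P[8]: 40 + 4 = 44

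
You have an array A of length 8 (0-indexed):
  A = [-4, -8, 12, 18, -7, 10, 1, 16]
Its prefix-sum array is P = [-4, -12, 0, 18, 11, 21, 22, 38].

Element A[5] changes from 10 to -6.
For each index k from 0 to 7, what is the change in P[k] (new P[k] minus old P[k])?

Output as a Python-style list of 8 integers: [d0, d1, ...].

Element change: A[5] 10 -> -6, delta = -16
For k < 5: P[k] unchanged, delta_P[k] = 0
For k >= 5: P[k] shifts by exactly -16
Delta array: [0, 0, 0, 0, 0, -16, -16, -16]

Answer: [0, 0, 0, 0, 0, -16, -16, -16]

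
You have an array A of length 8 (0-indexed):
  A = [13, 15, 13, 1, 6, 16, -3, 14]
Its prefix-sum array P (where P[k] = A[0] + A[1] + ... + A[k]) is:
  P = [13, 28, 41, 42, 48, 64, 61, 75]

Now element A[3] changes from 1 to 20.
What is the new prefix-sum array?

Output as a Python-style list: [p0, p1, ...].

Answer: [13, 28, 41, 61, 67, 83, 80, 94]

Derivation:
Change: A[3] 1 -> 20, delta = 19
P[k] for k < 3: unchanged (A[3] not included)
P[k] for k >= 3: shift by delta = 19
  P[0] = 13 + 0 = 13
  P[1] = 28 + 0 = 28
  P[2] = 41 + 0 = 41
  P[3] = 42 + 19 = 61
  P[4] = 48 + 19 = 67
  P[5] = 64 + 19 = 83
  P[6] = 61 + 19 = 80
  P[7] = 75 + 19 = 94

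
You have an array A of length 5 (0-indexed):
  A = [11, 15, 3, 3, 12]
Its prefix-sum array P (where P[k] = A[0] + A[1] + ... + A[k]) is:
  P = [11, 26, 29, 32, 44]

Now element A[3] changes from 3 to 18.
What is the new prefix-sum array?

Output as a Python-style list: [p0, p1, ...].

Change: A[3] 3 -> 18, delta = 15
P[k] for k < 3: unchanged (A[3] not included)
P[k] for k >= 3: shift by delta = 15
  P[0] = 11 + 0 = 11
  P[1] = 26 + 0 = 26
  P[2] = 29 + 0 = 29
  P[3] = 32 + 15 = 47
  P[4] = 44 + 15 = 59

Answer: [11, 26, 29, 47, 59]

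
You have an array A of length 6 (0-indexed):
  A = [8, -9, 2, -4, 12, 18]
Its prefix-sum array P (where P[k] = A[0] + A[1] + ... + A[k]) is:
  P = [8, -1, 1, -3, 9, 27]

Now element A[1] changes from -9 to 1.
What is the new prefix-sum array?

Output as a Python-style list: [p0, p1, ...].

Change: A[1] -9 -> 1, delta = 10
P[k] for k < 1: unchanged (A[1] not included)
P[k] for k >= 1: shift by delta = 10
  P[0] = 8 + 0 = 8
  P[1] = -1 + 10 = 9
  P[2] = 1 + 10 = 11
  P[3] = -3 + 10 = 7
  P[4] = 9 + 10 = 19
  P[5] = 27 + 10 = 37

Answer: [8, 9, 11, 7, 19, 37]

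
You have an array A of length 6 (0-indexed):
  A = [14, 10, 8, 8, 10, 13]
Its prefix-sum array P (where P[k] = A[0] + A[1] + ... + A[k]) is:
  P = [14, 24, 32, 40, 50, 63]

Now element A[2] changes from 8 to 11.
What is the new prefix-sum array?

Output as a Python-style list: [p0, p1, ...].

Change: A[2] 8 -> 11, delta = 3
P[k] for k < 2: unchanged (A[2] not included)
P[k] for k >= 2: shift by delta = 3
  P[0] = 14 + 0 = 14
  P[1] = 24 + 0 = 24
  P[2] = 32 + 3 = 35
  P[3] = 40 + 3 = 43
  P[4] = 50 + 3 = 53
  P[5] = 63 + 3 = 66

Answer: [14, 24, 35, 43, 53, 66]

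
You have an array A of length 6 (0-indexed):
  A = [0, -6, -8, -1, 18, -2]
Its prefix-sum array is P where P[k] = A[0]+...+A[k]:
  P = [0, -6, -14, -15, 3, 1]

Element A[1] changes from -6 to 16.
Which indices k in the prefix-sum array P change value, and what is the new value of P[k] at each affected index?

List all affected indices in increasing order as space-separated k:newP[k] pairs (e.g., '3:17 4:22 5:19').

Answer: 1:16 2:8 3:7 4:25 5:23

Derivation:
P[k] = A[0] + ... + A[k]
P[k] includes A[1] iff k >= 1
Affected indices: 1, 2, ..., 5; delta = 22
  P[1]: -6 + 22 = 16
  P[2]: -14 + 22 = 8
  P[3]: -15 + 22 = 7
  P[4]: 3 + 22 = 25
  P[5]: 1 + 22 = 23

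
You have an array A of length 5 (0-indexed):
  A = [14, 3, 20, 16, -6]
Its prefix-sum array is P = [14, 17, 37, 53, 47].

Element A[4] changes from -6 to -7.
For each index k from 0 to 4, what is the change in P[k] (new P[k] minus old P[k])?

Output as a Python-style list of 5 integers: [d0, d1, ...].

Element change: A[4] -6 -> -7, delta = -1
For k < 4: P[k] unchanged, delta_P[k] = 0
For k >= 4: P[k] shifts by exactly -1
Delta array: [0, 0, 0, 0, -1]

Answer: [0, 0, 0, 0, -1]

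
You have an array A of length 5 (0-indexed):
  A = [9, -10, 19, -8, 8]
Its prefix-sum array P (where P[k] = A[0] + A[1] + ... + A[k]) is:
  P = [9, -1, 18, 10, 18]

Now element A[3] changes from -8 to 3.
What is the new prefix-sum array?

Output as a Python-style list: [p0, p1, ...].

Answer: [9, -1, 18, 21, 29]

Derivation:
Change: A[3] -8 -> 3, delta = 11
P[k] for k < 3: unchanged (A[3] not included)
P[k] for k >= 3: shift by delta = 11
  P[0] = 9 + 0 = 9
  P[1] = -1 + 0 = -1
  P[2] = 18 + 0 = 18
  P[3] = 10 + 11 = 21
  P[4] = 18 + 11 = 29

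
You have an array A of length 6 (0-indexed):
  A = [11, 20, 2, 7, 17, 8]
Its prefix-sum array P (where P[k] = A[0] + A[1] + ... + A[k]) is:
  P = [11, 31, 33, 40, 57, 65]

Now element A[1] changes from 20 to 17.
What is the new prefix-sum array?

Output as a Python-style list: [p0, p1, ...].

Change: A[1] 20 -> 17, delta = -3
P[k] for k < 1: unchanged (A[1] not included)
P[k] for k >= 1: shift by delta = -3
  P[0] = 11 + 0 = 11
  P[1] = 31 + -3 = 28
  P[2] = 33 + -3 = 30
  P[3] = 40 + -3 = 37
  P[4] = 57 + -3 = 54
  P[5] = 65 + -3 = 62

Answer: [11, 28, 30, 37, 54, 62]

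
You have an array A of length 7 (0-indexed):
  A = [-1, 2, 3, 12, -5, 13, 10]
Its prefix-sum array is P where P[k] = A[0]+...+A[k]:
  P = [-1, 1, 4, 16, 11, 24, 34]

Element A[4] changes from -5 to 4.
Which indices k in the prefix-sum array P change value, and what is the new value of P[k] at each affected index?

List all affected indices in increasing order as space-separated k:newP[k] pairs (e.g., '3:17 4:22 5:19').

P[k] = A[0] + ... + A[k]
P[k] includes A[4] iff k >= 4
Affected indices: 4, 5, ..., 6; delta = 9
  P[4]: 11 + 9 = 20
  P[5]: 24 + 9 = 33
  P[6]: 34 + 9 = 43

Answer: 4:20 5:33 6:43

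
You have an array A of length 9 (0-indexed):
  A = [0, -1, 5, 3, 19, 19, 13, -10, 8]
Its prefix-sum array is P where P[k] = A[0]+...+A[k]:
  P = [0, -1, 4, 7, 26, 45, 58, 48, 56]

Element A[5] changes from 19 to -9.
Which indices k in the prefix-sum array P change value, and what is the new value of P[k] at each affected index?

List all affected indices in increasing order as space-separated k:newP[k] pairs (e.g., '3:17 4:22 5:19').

P[k] = A[0] + ... + A[k]
P[k] includes A[5] iff k >= 5
Affected indices: 5, 6, ..., 8; delta = -28
  P[5]: 45 + -28 = 17
  P[6]: 58 + -28 = 30
  P[7]: 48 + -28 = 20
  P[8]: 56 + -28 = 28

Answer: 5:17 6:30 7:20 8:28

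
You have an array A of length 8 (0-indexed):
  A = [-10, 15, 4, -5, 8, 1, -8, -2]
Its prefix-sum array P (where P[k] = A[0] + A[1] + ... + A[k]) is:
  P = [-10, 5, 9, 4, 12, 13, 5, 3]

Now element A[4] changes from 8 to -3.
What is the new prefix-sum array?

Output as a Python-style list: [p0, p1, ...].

Answer: [-10, 5, 9, 4, 1, 2, -6, -8]

Derivation:
Change: A[4] 8 -> -3, delta = -11
P[k] for k < 4: unchanged (A[4] not included)
P[k] for k >= 4: shift by delta = -11
  P[0] = -10 + 0 = -10
  P[1] = 5 + 0 = 5
  P[2] = 9 + 0 = 9
  P[3] = 4 + 0 = 4
  P[4] = 12 + -11 = 1
  P[5] = 13 + -11 = 2
  P[6] = 5 + -11 = -6
  P[7] = 3 + -11 = -8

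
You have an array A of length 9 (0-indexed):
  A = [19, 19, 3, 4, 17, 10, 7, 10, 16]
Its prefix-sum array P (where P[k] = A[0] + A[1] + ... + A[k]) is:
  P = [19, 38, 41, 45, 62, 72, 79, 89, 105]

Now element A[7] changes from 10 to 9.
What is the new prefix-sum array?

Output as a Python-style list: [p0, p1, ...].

Answer: [19, 38, 41, 45, 62, 72, 79, 88, 104]

Derivation:
Change: A[7] 10 -> 9, delta = -1
P[k] for k < 7: unchanged (A[7] not included)
P[k] for k >= 7: shift by delta = -1
  P[0] = 19 + 0 = 19
  P[1] = 38 + 0 = 38
  P[2] = 41 + 0 = 41
  P[3] = 45 + 0 = 45
  P[4] = 62 + 0 = 62
  P[5] = 72 + 0 = 72
  P[6] = 79 + 0 = 79
  P[7] = 89 + -1 = 88
  P[8] = 105 + -1 = 104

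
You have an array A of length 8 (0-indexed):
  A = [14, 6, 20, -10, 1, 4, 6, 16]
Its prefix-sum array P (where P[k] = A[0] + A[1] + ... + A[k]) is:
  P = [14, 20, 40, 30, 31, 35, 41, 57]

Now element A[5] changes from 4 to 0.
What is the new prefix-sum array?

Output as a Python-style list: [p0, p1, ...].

Answer: [14, 20, 40, 30, 31, 31, 37, 53]

Derivation:
Change: A[5] 4 -> 0, delta = -4
P[k] for k < 5: unchanged (A[5] not included)
P[k] for k >= 5: shift by delta = -4
  P[0] = 14 + 0 = 14
  P[1] = 20 + 0 = 20
  P[2] = 40 + 0 = 40
  P[3] = 30 + 0 = 30
  P[4] = 31 + 0 = 31
  P[5] = 35 + -4 = 31
  P[6] = 41 + -4 = 37
  P[7] = 57 + -4 = 53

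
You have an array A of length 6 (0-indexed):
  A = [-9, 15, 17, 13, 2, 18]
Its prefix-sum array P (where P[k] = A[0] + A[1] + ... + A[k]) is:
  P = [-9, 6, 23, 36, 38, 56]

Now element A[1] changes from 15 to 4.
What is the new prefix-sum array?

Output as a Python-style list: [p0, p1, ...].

Answer: [-9, -5, 12, 25, 27, 45]

Derivation:
Change: A[1] 15 -> 4, delta = -11
P[k] for k < 1: unchanged (A[1] not included)
P[k] for k >= 1: shift by delta = -11
  P[0] = -9 + 0 = -9
  P[1] = 6 + -11 = -5
  P[2] = 23 + -11 = 12
  P[3] = 36 + -11 = 25
  P[4] = 38 + -11 = 27
  P[5] = 56 + -11 = 45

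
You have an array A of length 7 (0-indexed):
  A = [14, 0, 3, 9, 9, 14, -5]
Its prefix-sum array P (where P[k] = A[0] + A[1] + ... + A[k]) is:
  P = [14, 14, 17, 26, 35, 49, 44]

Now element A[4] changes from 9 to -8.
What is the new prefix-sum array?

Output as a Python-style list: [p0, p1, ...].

Answer: [14, 14, 17, 26, 18, 32, 27]

Derivation:
Change: A[4] 9 -> -8, delta = -17
P[k] for k < 4: unchanged (A[4] not included)
P[k] for k >= 4: shift by delta = -17
  P[0] = 14 + 0 = 14
  P[1] = 14 + 0 = 14
  P[2] = 17 + 0 = 17
  P[3] = 26 + 0 = 26
  P[4] = 35 + -17 = 18
  P[5] = 49 + -17 = 32
  P[6] = 44 + -17 = 27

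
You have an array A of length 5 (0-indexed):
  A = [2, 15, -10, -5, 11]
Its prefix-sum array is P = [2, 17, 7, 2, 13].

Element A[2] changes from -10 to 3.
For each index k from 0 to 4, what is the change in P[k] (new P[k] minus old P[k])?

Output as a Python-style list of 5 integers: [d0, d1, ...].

Answer: [0, 0, 13, 13, 13]

Derivation:
Element change: A[2] -10 -> 3, delta = 13
For k < 2: P[k] unchanged, delta_P[k] = 0
For k >= 2: P[k] shifts by exactly 13
Delta array: [0, 0, 13, 13, 13]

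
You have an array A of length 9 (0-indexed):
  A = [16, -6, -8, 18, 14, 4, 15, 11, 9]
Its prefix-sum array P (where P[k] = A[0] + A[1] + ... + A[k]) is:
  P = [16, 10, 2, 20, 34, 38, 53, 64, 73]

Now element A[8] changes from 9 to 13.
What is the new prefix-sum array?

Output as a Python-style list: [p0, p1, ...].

Change: A[8] 9 -> 13, delta = 4
P[k] for k < 8: unchanged (A[8] not included)
P[k] for k >= 8: shift by delta = 4
  P[0] = 16 + 0 = 16
  P[1] = 10 + 0 = 10
  P[2] = 2 + 0 = 2
  P[3] = 20 + 0 = 20
  P[4] = 34 + 0 = 34
  P[5] = 38 + 0 = 38
  P[6] = 53 + 0 = 53
  P[7] = 64 + 0 = 64
  P[8] = 73 + 4 = 77

Answer: [16, 10, 2, 20, 34, 38, 53, 64, 77]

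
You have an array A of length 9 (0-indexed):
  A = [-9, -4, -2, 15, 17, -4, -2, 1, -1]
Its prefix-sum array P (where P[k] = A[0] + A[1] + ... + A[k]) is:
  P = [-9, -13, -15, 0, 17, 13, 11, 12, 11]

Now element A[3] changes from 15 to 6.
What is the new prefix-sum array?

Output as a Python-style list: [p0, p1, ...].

Change: A[3] 15 -> 6, delta = -9
P[k] for k < 3: unchanged (A[3] not included)
P[k] for k >= 3: shift by delta = -9
  P[0] = -9 + 0 = -9
  P[1] = -13 + 0 = -13
  P[2] = -15 + 0 = -15
  P[3] = 0 + -9 = -9
  P[4] = 17 + -9 = 8
  P[5] = 13 + -9 = 4
  P[6] = 11 + -9 = 2
  P[7] = 12 + -9 = 3
  P[8] = 11 + -9 = 2

Answer: [-9, -13, -15, -9, 8, 4, 2, 3, 2]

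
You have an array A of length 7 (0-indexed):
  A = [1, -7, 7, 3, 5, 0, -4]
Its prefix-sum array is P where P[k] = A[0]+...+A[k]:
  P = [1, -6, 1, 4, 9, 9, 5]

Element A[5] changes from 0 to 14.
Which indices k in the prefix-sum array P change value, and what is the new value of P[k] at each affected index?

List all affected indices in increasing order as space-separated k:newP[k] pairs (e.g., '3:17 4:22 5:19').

Answer: 5:23 6:19

Derivation:
P[k] = A[0] + ... + A[k]
P[k] includes A[5] iff k >= 5
Affected indices: 5, 6, ..., 6; delta = 14
  P[5]: 9 + 14 = 23
  P[6]: 5 + 14 = 19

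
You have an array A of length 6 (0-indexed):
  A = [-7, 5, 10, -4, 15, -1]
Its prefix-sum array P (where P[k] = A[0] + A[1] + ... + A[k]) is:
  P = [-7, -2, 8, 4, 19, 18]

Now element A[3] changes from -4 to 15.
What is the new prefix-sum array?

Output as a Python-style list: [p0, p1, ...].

Answer: [-7, -2, 8, 23, 38, 37]

Derivation:
Change: A[3] -4 -> 15, delta = 19
P[k] for k < 3: unchanged (A[3] not included)
P[k] for k >= 3: shift by delta = 19
  P[0] = -7 + 0 = -7
  P[1] = -2 + 0 = -2
  P[2] = 8 + 0 = 8
  P[3] = 4 + 19 = 23
  P[4] = 19 + 19 = 38
  P[5] = 18 + 19 = 37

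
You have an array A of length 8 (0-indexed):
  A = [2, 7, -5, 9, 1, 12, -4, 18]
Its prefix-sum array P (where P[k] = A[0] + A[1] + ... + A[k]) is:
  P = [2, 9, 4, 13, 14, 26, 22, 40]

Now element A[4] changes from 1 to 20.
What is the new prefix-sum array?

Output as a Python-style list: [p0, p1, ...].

Answer: [2, 9, 4, 13, 33, 45, 41, 59]

Derivation:
Change: A[4] 1 -> 20, delta = 19
P[k] for k < 4: unchanged (A[4] not included)
P[k] for k >= 4: shift by delta = 19
  P[0] = 2 + 0 = 2
  P[1] = 9 + 0 = 9
  P[2] = 4 + 0 = 4
  P[3] = 13 + 0 = 13
  P[4] = 14 + 19 = 33
  P[5] = 26 + 19 = 45
  P[6] = 22 + 19 = 41
  P[7] = 40 + 19 = 59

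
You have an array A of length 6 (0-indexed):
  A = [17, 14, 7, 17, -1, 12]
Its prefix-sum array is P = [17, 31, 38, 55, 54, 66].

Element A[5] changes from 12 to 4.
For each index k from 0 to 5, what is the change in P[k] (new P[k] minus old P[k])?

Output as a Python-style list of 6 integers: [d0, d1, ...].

Element change: A[5] 12 -> 4, delta = -8
For k < 5: P[k] unchanged, delta_P[k] = 0
For k >= 5: P[k] shifts by exactly -8
Delta array: [0, 0, 0, 0, 0, -8]

Answer: [0, 0, 0, 0, 0, -8]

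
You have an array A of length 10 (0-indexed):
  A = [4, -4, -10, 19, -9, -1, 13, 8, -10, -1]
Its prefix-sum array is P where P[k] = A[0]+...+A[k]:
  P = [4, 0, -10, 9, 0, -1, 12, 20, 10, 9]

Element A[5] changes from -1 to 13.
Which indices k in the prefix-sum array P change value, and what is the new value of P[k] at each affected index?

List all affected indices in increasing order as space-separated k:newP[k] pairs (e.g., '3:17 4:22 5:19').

P[k] = A[0] + ... + A[k]
P[k] includes A[5] iff k >= 5
Affected indices: 5, 6, ..., 9; delta = 14
  P[5]: -1 + 14 = 13
  P[6]: 12 + 14 = 26
  P[7]: 20 + 14 = 34
  P[8]: 10 + 14 = 24
  P[9]: 9 + 14 = 23

Answer: 5:13 6:26 7:34 8:24 9:23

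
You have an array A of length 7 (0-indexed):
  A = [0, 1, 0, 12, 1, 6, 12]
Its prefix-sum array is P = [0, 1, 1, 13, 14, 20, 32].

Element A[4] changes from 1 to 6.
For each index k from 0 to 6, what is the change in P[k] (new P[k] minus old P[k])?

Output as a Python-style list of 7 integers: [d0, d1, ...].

Element change: A[4] 1 -> 6, delta = 5
For k < 4: P[k] unchanged, delta_P[k] = 0
For k >= 4: P[k] shifts by exactly 5
Delta array: [0, 0, 0, 0, 5, 5, 5]

Answer: [0, 0, 0, 0, 5, 5, 5]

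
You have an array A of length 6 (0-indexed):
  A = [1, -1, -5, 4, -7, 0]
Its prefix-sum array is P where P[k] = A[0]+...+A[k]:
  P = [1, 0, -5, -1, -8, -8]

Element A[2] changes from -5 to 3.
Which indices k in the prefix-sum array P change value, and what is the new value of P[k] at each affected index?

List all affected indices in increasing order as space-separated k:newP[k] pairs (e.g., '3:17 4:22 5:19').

P[k] = A[0] + ... + A[k]
P[k] includes A[2] iff k >= 2
Affected indices: 2, 3, ..., 5; delta = 8
  P[2]: -5 + 8 = 3
  P[3]: -1 + 8 = 7
  P[4]: -8 + 8 = 0
  P[5]: -8 + 8 = 0

Answer: 2:3 3:7 4:0 5:0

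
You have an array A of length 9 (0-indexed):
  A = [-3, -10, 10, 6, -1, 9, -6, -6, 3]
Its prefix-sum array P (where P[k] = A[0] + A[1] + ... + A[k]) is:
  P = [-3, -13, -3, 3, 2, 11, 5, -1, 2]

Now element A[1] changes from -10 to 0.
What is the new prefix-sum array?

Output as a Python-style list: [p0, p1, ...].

Answer: [-3, -3, 7, 13, 12, 21, 15, 9, 12]

Derivation:
Change: A[1] -10 -> 0, delta = 10
P[k] for k < 1: unchanged (A[1] not included)
P[k] for k >= 1: shift by delta = 10
  P[0] = -3 + 0 = -3
  P[1] = -13 + 10 = -3
  P[2] = -3 + 10 = 7
  P[3] = 3 + 10 = 13
  P[4] = 2 + 10 = 12
  P[5] = 11 + 10 = 21
  P[6] = 5 + 10 = 15
  P[7] = -1 + 10 = 9
  P[8] = 2 + 10 = 12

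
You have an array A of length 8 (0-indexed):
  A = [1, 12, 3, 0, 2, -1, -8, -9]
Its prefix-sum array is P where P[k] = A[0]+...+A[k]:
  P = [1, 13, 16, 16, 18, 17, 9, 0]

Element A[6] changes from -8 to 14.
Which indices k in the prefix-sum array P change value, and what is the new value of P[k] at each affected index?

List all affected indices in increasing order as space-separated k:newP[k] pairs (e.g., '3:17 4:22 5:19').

P[k] = A[0] + ... + A[k]
P[k] includes A[6] iff k >= 6
Affected indices: 6, 7, ..., 7; delta = 22
  P[6]: 9 + 22 = 31
  P[7]: 0 + 22 = 22

Answer: 6:31 7:22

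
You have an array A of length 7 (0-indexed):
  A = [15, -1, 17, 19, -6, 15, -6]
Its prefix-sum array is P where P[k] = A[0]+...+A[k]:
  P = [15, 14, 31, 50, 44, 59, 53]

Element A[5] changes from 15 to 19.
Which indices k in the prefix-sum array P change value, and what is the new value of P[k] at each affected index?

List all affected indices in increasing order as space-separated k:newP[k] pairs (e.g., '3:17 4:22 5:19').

P[k] = A[0] + ... + A[k]
P[k] includes A[5] iff k >= 5
Affected indices: 5, 6, ..., 6; delta = 4
  P[5]: 59 + 4 = 63
  P[6]: 53 + 4 = 57

Answer: 5:63 6:57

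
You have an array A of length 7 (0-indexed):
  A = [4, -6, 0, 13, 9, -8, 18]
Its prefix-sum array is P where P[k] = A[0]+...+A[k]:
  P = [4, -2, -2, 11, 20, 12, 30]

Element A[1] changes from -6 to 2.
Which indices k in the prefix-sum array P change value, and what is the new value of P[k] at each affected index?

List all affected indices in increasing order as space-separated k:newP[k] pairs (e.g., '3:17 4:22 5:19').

P[k] = A[0] + ... + A[k]
P[k] includes A[1] iff k >= 1
Affected indices: 1, 2, ..., 6; delta = 8
  P[1]: -2 + 8 = 6
  P[2]: -2 + 8 = 6
  P[3]: 11 + 8 = 19
  P[4]: 20 + 8 = 28
  P[5]: 12 + 8 = 20
  P[6]: 30 + 8 = 38

Answer: 1:6 2:6 3:19 4:28 5:20 6:38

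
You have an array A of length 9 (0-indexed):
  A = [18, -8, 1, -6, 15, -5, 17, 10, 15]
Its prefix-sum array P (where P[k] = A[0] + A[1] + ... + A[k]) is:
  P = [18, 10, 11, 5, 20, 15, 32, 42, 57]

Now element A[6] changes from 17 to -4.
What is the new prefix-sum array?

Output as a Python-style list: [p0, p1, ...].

Change: A[6] 17 -> -4, delta = -21
P[k] for k < 6: unchanged (A[6] not included)
P[k] for k >= 6: shift by delta = -21
  P[0] = 18 + 0 = 18
  P[1] = 10 + 0 = 10
  P[2] = 11 + 0 = 11
  P[3] = 5 + 0 = 5
  P[4] = 20 + 0 = 20
  P[5] = 15 + 0 = 15
  P[6] = 32 + -21 = 11
  P[7] = 42 + -21 = 21
  P[8] = 57 + -21 = 36

Answer: [18, 10, 11, 5, 20, 15, 11, 21, 36]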